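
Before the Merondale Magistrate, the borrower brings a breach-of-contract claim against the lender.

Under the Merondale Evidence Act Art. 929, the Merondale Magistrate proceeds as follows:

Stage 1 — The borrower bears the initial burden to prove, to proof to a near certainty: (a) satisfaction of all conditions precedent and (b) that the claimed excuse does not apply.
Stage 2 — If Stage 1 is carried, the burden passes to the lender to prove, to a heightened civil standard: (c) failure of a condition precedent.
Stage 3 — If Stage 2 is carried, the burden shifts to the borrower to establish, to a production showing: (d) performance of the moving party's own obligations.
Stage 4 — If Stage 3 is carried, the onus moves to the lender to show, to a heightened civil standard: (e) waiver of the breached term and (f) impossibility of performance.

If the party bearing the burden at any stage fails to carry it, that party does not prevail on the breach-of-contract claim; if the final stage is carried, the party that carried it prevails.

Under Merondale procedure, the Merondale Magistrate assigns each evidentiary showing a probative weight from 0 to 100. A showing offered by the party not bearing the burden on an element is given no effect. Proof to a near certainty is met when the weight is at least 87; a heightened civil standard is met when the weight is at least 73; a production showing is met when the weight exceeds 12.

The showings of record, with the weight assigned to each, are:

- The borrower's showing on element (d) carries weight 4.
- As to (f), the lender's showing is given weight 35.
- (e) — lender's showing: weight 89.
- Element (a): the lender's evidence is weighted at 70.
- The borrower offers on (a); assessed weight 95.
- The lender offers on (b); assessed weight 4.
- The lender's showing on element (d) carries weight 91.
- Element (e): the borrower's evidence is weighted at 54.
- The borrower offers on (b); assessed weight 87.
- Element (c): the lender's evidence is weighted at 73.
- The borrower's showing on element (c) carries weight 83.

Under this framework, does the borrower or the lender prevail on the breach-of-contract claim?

lender

At Stage 1 the borrower must meet proof to a near certainty (weight is at least 87): on (a) the weight is 95 (the lender's 70 is given no effect), which does reach 87, so (a) meets the standard; on (b) the weight is 87 (the lender's 4 is given no effect), ≥ 87, so (b) meets the standard.
  All elements met. The burden passes to the lender.
At Stage 2 the lender must meet a heightened civil standard (weight is at least 73): on (c) the weight is 73 (the borrower's 83 is given no effect), ≥ 73, so (c) meets the standard.
  All elements met. The burden passes to the borrower.
At Stage 3 the borrower must meet a production showing (weight exceeds 12): on (d) the weight is 4 (the lender's 91 is given no effect), ≤ 12, so (d) does not meet the standard.
  The borrower does not carry Stage 3.
The analysis ends at Stage 3; the lender prevails.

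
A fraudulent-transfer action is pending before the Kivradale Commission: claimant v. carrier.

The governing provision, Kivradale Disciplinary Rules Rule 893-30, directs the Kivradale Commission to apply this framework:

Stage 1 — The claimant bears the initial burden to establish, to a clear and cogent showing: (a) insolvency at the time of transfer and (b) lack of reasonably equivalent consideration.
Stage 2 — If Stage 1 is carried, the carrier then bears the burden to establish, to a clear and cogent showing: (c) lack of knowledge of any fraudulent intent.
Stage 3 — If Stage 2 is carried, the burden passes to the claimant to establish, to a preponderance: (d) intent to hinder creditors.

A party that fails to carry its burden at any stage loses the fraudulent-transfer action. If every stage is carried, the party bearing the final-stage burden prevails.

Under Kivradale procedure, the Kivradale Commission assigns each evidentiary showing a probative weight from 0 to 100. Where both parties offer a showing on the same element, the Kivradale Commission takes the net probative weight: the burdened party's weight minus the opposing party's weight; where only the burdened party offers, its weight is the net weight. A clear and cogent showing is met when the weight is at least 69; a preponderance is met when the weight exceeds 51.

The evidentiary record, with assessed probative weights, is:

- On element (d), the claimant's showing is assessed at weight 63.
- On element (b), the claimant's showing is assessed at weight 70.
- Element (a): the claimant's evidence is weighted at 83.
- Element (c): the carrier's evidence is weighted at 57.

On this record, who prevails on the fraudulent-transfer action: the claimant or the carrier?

claimant

Stage 1 — burden on claimant; standard: a clear and cogent showing (weight is at least 69).
    (a): 83 ≥ 69 [met]
    (b): 70 ≥ 69 [met]
  All elements met. The burden passes to the carrier.
Stage 2 — burden on carrier; standard: a clear and cogent showing (weight is at least 69).
    (c): 57 < 69 [not met]
  The carrier does not carry Stage 2.
So the claimant prevails.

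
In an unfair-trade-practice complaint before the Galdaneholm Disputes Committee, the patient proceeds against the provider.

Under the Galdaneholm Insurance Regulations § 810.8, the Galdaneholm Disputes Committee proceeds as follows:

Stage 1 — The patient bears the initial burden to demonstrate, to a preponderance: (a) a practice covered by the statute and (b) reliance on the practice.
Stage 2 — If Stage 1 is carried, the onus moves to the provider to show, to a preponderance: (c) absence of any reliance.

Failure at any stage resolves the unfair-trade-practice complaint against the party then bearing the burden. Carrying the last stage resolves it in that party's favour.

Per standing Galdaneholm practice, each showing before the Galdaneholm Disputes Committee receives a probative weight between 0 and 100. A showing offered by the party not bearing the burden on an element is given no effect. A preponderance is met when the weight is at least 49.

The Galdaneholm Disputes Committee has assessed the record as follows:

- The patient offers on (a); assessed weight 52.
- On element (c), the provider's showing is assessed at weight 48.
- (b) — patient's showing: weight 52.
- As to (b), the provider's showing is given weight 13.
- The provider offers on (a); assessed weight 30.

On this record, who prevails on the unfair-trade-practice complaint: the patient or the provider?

At Stage 1 the patient must meet a preponderance (weight is at least 49): on (a) the weight is 52 (the provider's 30 is given no effect), which does reach 49, so (a) meets the standard; on (b) the weight is 52 (the provider's 13 is given no effect), ≥ 49, so (b) meets the standard.
  Stage 1 is satisfied; the onus moves to the provider.
At Stage 2 the provider must meet a preponderance (weight is at least 49): on (c) the weight is 48, which does not reach 49, so (c) does not meet the standard.
  The provider does not carry Stage 2.
The analysis ends at Stage 2; the patient prevails.

patient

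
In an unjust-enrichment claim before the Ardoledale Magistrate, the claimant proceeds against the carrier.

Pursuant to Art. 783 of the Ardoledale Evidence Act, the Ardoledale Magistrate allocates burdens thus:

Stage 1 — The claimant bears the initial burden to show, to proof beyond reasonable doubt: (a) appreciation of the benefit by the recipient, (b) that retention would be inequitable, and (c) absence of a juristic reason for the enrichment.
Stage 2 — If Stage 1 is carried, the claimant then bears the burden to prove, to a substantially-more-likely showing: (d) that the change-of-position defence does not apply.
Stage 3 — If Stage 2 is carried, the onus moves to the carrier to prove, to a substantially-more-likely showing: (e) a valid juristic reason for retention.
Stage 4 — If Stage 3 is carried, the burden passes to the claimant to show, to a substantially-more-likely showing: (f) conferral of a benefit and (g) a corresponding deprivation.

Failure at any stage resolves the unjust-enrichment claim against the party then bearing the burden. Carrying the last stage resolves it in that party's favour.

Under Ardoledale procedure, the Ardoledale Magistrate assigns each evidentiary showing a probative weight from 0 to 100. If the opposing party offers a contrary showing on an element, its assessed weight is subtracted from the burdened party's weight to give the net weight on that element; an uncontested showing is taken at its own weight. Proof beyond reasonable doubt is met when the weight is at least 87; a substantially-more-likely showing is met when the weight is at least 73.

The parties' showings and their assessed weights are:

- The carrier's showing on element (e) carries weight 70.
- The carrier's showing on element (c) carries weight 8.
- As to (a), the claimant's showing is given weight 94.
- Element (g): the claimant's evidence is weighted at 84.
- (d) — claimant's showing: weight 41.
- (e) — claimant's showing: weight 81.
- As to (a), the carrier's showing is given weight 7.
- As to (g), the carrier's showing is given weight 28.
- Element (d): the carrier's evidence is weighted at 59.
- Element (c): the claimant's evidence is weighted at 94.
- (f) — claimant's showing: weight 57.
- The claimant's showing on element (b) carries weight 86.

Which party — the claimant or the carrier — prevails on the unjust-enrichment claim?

carrier

Stage 1 — burden on claimant; standard: proof beyond reasonable doubt (weight is at least 87).
    (a): 94 − 7 = 87 ≥ 87 [met]
    (b): 86 < 87 [not met]
    (c): 94 − 8 = 86 < 87 [not met]
  The claimant does not carry Stage 1.
So the carrier prevails.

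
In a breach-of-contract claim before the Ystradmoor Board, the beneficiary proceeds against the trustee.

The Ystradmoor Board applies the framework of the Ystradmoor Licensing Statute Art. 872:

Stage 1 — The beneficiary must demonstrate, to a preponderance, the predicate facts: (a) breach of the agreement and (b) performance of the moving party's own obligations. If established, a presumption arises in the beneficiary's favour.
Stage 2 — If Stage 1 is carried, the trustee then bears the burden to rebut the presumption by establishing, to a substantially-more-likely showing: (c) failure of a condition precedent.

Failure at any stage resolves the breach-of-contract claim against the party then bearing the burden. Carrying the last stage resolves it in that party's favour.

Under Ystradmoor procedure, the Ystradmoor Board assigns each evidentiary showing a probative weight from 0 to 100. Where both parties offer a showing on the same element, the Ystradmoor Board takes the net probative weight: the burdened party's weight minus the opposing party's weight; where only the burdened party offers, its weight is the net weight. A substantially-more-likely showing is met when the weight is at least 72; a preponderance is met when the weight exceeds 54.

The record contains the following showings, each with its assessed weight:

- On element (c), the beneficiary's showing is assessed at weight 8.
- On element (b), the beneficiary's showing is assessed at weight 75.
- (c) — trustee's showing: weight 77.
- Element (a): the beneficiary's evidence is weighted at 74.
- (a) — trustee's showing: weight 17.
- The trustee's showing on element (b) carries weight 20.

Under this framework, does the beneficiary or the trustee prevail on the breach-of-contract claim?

beneficiary

Stage 1 — burden on beneficiary; standard: a preponderance (weight exceeds 54).
    (a): 74 − 17 = 57 > 54 [met]
    (b): 75 − 20 = 55 > 54 [met]
  All elements met. The burden passes to the trustee.
Stage 2 — burden on trustee; standard: a substantially-more-likely showing (weight is at least 72).
    (c): 77 − 8 = 69 < 72 [not met]
  Not every element is met, so the trustee fails to carry Stage 2.
The analysis ends at Stage 2; the beneficiary prevails.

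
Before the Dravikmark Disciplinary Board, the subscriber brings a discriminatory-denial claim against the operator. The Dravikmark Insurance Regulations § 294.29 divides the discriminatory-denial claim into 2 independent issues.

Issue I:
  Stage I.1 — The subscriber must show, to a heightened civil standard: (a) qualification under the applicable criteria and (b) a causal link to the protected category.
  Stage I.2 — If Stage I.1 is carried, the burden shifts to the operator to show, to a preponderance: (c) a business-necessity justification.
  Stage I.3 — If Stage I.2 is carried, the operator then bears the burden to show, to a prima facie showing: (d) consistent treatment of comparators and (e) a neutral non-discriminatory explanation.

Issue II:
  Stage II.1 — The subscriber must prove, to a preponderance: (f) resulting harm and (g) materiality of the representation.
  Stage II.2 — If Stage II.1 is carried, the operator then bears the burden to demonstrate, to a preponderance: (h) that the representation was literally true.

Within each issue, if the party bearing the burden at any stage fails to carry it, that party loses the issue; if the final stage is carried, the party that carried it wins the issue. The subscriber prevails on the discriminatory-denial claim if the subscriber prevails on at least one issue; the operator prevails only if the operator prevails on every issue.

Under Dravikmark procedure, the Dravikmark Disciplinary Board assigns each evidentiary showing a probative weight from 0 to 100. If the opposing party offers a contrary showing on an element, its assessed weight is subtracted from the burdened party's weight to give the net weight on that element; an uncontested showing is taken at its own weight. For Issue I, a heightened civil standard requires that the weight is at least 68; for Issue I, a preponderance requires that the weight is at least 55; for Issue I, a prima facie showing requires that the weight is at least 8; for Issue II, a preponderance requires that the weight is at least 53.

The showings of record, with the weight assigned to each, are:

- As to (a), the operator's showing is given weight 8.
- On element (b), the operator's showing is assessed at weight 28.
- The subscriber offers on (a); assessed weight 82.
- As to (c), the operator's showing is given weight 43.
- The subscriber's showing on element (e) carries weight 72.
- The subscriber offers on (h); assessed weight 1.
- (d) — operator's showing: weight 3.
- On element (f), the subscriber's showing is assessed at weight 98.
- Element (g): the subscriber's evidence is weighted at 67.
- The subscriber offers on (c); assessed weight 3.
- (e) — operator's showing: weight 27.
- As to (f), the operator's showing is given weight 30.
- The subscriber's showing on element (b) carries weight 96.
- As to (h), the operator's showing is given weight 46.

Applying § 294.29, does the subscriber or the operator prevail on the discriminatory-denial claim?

— Issue I —
Stage I.1 (subscriber, a heightened civil standard, weight is at least 68): (a) net 82−8=74 ≥ 68 — meets; (b) net 96−28=68 ≥ 68 — meets.
  The subscriber carries Stage I.1; the operator now bears the burden.
Stage I.2 (operator, a preponderance, weight is at least 55): (c) net 43−3=40 < 55 — fails.
  The operator does not carry Stage I.2.
So the subscriber prevails on this issue.
— Issue II —
Stage II.1 (subscriber, a preponderance, weight is at least 53): (f) net 98−30=68 ≥ 53 — meets; (g) 67 ≥ 53 — meets.
  The subscriber carries Stage II.1; the operator now bears the burden.
Stage II.2 (operator, a preponderance, weight is at least 53): (h) net 46−1=45 < 53 — fails.
  Stage II.2 not carried; the operator fails its burden.
The analysis ends at Stage II.2; the subscriber prevails on this issue.
Per-issue: Issue I → subscriber; Issue II → subscriber. The subscriber must prevail on at least one issue; overall, the subscriber prevails.

subscriber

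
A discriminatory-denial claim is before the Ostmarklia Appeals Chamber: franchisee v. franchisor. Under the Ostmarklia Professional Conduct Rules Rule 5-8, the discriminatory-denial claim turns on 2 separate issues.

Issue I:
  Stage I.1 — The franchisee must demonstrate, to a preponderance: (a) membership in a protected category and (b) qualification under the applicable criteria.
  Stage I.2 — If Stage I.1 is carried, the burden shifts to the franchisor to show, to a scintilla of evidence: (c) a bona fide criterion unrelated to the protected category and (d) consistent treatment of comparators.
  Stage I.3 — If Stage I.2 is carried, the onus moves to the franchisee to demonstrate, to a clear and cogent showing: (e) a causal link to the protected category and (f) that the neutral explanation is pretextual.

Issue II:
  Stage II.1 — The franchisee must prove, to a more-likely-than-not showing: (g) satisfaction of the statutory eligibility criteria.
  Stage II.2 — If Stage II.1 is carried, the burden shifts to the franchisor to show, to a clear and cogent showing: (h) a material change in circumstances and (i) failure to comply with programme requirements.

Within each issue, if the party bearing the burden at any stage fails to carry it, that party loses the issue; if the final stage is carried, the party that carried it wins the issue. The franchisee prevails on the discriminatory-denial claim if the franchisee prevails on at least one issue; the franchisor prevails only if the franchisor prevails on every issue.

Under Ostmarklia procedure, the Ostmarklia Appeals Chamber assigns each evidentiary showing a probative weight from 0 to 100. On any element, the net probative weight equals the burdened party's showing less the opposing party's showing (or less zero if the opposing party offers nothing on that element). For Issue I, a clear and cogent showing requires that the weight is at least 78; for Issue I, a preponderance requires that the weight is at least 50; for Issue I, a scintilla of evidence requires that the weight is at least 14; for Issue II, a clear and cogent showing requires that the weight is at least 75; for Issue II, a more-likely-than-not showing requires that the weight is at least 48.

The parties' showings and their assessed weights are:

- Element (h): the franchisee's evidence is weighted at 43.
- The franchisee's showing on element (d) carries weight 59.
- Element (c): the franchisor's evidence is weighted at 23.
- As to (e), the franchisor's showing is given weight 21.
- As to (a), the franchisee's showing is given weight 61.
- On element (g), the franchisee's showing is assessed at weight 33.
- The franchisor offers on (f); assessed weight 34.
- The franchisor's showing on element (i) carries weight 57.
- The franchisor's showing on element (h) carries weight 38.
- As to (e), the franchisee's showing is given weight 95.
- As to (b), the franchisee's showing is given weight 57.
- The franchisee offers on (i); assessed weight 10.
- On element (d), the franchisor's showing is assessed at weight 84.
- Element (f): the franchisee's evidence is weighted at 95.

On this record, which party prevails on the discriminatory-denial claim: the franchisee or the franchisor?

franchisor

— Issue I —
Stage I.1 (franchisee, a preponderance, weight is at least 50): (a) 61 ≥ 50 — meets; (b) 57 ≥ 50 — meets.
  Stage I.1 carried; the burden shifts to the franchisor.
Stage I.2 (franchisor, a scintilla of evidence, weight is at least 14): (c) 23 ≥ 14 — meets; (d) net 84−59=25 ≥ 14 — meets.
  Stage I.2 is satisfied; the onus moves to the franchisee.
Stage I.3 (franchisee, a clear and cogent showing, weight is at least 78): (e) net 95−21=74 < 78 — fails; (f) net 95−34=61 < 78 — fails.
  Not every element is met, so the franchisee fails to carry Stage I.3.
The analysis ends at Stage I.3; the franchisor prevails on this issue.
— Issue II —
At Stage II.1 the franchisee must meet a more-likely-than-not showing (weight is at least 48): on (g) the weight is 33, which does not reach 48, so (g) does not meet the standard.
  Stage II.1 not carried; the franchisee fails its burden.
The franchisor prevails on this issue.
Per-issue: Issue I → franchisor; Issue II → franchisor. The franchisee must prevail on at least one issue; overall, the franchisor prevails.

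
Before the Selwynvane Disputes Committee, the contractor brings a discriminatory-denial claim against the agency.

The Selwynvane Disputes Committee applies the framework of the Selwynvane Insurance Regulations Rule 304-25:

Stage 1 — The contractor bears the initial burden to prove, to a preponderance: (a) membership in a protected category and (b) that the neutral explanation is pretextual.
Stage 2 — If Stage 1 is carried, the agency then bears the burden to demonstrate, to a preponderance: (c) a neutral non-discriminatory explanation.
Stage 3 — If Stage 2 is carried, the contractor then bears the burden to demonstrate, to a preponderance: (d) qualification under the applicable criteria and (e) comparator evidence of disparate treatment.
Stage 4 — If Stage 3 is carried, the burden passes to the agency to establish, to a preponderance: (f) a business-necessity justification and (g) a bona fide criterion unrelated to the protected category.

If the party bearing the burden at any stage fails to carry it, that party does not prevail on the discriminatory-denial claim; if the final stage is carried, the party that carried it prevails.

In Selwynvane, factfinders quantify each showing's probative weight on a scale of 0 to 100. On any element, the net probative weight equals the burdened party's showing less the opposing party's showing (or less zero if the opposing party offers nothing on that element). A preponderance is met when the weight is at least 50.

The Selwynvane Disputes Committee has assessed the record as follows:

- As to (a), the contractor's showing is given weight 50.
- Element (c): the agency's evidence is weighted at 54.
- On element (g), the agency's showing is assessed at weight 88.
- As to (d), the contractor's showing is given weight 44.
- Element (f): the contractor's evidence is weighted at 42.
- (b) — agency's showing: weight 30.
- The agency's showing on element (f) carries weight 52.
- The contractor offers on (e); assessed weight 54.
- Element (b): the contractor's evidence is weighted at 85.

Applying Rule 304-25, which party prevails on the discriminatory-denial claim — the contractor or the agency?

agency

At Stage 1 the contractor must meet a preponderance (weight is at least 50): on (a) the weight is 50, which does reach 50, so (a) meets the standard; on (b) the weight is 85 less the opposing 30 gives net 55, ≥ 50, so (b) meets the standard.
  Stage 1 is satisfied; the onus moves to the agency.
At Stage 2 the agency must meet a preponderance (weight is at least 50): on (c) the weight is 54, ≥ 50, so (c) meets the standard.
  The agency carries Stage 2; the contractor now bears the burden.
At Stage 3 the contractor must meet a preponderance (weight is at least 50): on (d) the weight is 44, which does not reach 50, so (d) does not meet the standard; on (e) the weight is 54, ≥ 50, so (e) meets the standard.
  Not every element is met, so the contractor fails to carry Stage 3.
The agency prevails.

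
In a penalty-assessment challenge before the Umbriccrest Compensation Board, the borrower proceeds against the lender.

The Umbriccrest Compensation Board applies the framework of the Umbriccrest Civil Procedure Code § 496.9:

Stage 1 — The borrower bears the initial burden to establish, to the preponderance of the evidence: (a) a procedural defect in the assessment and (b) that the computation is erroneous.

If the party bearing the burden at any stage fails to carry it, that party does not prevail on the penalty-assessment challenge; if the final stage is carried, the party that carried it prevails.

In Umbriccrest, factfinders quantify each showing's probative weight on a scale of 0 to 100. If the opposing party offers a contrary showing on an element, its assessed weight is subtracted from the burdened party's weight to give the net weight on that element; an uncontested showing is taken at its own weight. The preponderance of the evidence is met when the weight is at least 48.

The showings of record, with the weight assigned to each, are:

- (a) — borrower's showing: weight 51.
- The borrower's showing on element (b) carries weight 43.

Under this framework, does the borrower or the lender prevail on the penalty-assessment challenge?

At Stage 1 the borrower must meet the preponderance of the evidence (weight is at least 48): on (a) the weight is 51, which does reach 48, so (a) meets the standard; on (b) the weight is 43, < 48, so (b) does not meet the standard.
  The borrower does not carry Stage 1.
The analysis ends at Stage 1; the lender prevails.

lender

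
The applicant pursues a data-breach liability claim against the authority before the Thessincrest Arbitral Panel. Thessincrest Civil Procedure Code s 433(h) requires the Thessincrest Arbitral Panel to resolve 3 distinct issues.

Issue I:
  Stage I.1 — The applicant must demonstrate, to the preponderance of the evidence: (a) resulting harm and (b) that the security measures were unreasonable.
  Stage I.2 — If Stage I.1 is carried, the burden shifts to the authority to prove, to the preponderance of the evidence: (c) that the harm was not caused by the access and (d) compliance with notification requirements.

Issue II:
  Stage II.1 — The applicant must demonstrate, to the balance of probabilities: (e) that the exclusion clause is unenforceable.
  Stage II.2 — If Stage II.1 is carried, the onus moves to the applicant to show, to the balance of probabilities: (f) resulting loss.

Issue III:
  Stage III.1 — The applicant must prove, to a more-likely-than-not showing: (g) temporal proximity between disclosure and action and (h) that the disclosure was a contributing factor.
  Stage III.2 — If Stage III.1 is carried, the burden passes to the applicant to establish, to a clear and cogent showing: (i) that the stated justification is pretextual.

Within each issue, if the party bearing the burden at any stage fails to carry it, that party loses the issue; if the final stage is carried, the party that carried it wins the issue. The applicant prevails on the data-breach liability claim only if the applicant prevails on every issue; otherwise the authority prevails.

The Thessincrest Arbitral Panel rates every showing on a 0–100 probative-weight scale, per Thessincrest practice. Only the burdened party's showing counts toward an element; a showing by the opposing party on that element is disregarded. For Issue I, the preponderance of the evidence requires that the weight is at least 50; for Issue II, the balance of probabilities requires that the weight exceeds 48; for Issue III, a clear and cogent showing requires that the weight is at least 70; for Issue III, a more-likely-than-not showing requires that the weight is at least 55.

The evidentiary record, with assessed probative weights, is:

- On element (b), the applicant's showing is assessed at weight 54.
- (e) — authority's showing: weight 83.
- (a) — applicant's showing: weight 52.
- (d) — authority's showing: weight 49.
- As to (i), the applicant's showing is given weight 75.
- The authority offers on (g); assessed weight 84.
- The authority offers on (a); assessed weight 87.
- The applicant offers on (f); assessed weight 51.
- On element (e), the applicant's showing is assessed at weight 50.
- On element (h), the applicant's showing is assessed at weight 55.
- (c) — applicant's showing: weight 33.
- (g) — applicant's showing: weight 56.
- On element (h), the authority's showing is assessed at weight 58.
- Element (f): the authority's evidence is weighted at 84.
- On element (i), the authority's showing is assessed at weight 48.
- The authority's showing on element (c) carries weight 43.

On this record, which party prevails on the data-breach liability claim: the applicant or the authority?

— Issue I —
Stage I.1 (applicant, the preponderance of the evidence, weight is at least 50): (a) 52 (authority's 87 disregarded) ≥ 50 — meets; (b) 54 ≥ 50 — meets.
  All elements met. The burden passes to the authority.
Stage I.2 (authority, the preponderance of the evidence, weight is at least 50): (c) 43 (applicant's 33 disregarded) < 50 — fails; (d) 49 < 50 — fails.
  Not every element is met, so the authority fails to carry Stage I.2.
The analysis ends at Stage I.2; the applicant prevails on this issue.
— Issue II —
At Stage II.1 the applicant must meet the balance of probabilities (weight exceeds 48): on (e) the weight is 50 (the authority's 83 is given no effect), which does exceed 48, so (e) meets the standard.
  Stage II.1 carried; the burden remains with the applicant.
At Stage II.2 the applicant must meet the balance of probabilities (weight exceeds 48): on (f) the weight is 51 (the authority's 84 is given no effect), which does exceed 48, so (f) meets the standard.
  The applicant carries the last stage.
With every stage satisfied, the applicant prevails on this issue.
— Issue III —
Stage III.1 (applicant, a more-likely-than-not showing, weight is at least 55): (g) 56 (authority's 84 disregarded) ≥ 55 — meets; (h) 55 (authority's 58 disregarded) ≥ 55 — meets.
  Stage III.1 is satisfied; the applicant continues to bear the burden.
Stage III.2 (applicant, a clear and cogent showing, weight is at least 70): (i) 75 (authority's 48 disregarded) ≥ 70 — meets.
  All elements met at the final stage.
With every stage satisfied, the applicant prevails on this issue.
Per-issue: Issue I → applicant; Issue II → applicant; Issue III → applicant. The applicant must prevail on every issue; overall, the applicant prevails.

applicant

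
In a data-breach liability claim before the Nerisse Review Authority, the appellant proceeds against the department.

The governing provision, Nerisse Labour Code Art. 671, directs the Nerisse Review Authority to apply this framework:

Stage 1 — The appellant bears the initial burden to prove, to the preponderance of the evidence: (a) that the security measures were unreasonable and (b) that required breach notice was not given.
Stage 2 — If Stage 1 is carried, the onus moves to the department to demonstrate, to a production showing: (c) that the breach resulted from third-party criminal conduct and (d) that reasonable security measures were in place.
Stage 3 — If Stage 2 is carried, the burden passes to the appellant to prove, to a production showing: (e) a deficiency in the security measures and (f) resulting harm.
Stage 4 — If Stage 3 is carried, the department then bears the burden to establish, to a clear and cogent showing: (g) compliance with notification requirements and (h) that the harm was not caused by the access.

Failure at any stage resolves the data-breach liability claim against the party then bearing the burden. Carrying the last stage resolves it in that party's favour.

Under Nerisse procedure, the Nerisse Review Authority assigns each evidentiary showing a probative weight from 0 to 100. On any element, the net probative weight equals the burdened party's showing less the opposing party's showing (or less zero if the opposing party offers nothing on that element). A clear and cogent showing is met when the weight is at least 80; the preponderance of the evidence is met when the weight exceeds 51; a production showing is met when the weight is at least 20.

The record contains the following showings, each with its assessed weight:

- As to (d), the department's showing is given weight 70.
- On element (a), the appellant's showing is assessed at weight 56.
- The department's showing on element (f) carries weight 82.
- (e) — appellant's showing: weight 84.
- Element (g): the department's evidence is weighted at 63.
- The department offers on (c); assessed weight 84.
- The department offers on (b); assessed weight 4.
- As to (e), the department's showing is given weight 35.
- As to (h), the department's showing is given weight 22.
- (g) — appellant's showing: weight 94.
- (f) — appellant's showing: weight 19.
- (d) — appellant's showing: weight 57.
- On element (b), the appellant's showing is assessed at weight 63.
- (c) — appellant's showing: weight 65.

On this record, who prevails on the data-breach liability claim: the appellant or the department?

appellant

Stage 1 (appellant, the preponderance of the evidence, weight exceeds 51): (a) 56 > 51 — meets; (b) net 63−4=59 > 51 — meets.
  All elements met. The burden passes to the department.
Stage 2 (department, a production showing, weight is at least 20): (c) net 84−65=19 < 20 — fails; (d) net 70−57=13 < 20 — fails.
  The department does not carry Stage 2.
The analysis ends at Stage 2; the appellant prevails.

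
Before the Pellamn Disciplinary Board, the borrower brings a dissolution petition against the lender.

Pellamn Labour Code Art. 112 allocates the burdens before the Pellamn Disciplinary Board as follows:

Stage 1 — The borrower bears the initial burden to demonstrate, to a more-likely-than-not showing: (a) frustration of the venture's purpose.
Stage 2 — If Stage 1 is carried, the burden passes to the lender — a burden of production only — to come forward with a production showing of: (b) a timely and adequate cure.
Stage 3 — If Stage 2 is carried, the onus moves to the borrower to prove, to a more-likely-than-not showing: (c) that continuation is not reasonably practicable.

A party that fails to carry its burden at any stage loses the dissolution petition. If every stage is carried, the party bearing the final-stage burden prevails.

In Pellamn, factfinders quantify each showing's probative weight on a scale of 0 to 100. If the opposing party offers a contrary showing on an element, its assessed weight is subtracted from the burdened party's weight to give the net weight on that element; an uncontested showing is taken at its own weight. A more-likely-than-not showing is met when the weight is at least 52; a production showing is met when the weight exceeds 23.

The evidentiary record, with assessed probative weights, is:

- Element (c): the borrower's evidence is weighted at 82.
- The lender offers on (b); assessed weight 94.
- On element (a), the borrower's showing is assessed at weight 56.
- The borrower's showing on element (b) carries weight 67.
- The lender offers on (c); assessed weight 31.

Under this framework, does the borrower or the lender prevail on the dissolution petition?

Stage 1 (borrower, a more-likely-than-not showing, weight is at least 52): (a) 56 ≥ 52 — meets.
  The borrower carries Stage 1; the lender now bears the burden.
Stage 2 (lender, a production showing, weight exceeds 23): (b) net 94−67=27 > 23 — meets.
  The lender carries Stage 2; the borrower now bears the burden.
Stage 3 (borrower, a more-likely-than-not showing, weight is at least 52): (c) net 82−31=51 < 52 — fails.
  Stage 3 not carried; the borrower fails its burden.
The lender prevails.

lender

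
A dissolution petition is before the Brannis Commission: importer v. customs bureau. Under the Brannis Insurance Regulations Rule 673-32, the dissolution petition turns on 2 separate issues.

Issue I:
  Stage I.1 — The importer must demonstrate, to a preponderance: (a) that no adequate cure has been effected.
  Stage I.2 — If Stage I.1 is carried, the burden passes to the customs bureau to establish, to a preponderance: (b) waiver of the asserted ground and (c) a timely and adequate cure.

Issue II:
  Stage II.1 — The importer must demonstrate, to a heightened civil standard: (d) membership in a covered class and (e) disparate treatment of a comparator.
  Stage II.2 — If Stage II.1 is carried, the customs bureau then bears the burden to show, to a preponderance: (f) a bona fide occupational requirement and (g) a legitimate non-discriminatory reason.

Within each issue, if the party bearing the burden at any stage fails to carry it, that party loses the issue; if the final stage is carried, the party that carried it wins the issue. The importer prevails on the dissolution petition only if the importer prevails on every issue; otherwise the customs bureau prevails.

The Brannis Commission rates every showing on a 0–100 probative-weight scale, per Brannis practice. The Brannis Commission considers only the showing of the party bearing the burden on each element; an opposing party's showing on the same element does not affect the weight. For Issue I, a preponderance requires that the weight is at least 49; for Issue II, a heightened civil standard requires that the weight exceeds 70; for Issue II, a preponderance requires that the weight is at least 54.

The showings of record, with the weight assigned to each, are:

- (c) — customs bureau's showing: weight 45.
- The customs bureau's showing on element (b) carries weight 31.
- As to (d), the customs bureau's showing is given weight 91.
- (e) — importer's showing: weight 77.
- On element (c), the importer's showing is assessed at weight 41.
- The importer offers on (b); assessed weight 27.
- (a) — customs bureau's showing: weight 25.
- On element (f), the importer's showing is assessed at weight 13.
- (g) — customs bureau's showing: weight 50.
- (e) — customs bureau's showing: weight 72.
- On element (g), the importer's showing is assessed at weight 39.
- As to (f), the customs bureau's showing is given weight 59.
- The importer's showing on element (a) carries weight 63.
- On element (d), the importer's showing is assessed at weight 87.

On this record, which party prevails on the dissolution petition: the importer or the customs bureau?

— Issue I —
Stage I.1 — burden on importer; standard: a preponderance (weight is at least 49).
    (a): 63 (customs bureau's 25 disregarded) ≥ 49 [met]
  Stage I.1 carried; the burden shifts to the customs bureau.
Stage I.2 — burden on customs bureau; standard: a preponderance (weight is at least 49).
    (b): 31 (importer's 27 disregarded) < 49 [not met]
    (c): 45 (importer's 41 disregarded) < 49 [not met]
  The customs bureau does not carry Stage I.2.
The analysis ends at Stage I.2; the importer prevails on this issue.
— Issue II —
At Stage II.1 the importer must meet a heightened civil standard (weight exceeds 70): on (d) the weight is 87 (the customs bureau's 91 is given no effect), which does exceed 70, so (d) meets the standard; on (e) the weight is 77 (the customs bureau's 72 is given no effect), which does exceed 70, so (e) meets the standard.
  All elements met. The burden passes to the customs bureau.
At Stage II.2 the customs bureau must meet a preponderance (weight is at least 54): on (f) the weight is 59 (the importer's 13 is given no effect), ≥ 54, so (f) meets the standard; on (g) the weight is 50 (the importer's 39 is given no effect), < 54, so (g) does not meet the standard.
  Not every element is met, so the customs bureau fails to carry Stage II.2.
The analysis ends at Stage II.2; the importer prevails on this issue.
Per-issue: Issue I → importer; Issue II → importer. The importer must prevail on every issue; overall, the importer prevails.

importer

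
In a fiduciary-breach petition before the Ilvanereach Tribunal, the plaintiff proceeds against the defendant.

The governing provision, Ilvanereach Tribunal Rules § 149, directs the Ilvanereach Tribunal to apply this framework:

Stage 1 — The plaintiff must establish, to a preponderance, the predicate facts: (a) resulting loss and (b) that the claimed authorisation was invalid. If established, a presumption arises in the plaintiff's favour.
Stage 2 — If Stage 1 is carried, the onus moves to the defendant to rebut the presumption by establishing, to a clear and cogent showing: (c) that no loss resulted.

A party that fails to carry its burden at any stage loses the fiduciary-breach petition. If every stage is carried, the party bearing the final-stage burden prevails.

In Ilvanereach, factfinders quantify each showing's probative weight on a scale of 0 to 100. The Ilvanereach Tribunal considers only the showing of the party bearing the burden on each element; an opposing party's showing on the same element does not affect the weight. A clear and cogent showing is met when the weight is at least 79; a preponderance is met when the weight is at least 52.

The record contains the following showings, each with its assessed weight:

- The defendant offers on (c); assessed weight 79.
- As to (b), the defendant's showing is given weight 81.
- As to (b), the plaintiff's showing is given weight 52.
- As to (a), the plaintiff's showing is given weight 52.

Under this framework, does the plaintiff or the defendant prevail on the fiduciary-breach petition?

At Stage 1 the plaintiff must meet a preponderance (weight is at least 52): on (a) the weight is 52, which does reach 52, so (a) meets the standard; on (b) the weight is 52 (the defendant's 81 is given no effect), ≥ 52, so (b) meets the standard.
  The plaintiff carries Stage 1; the defendant now bears the burden.
At Stage 2 the defendant must meet a clear and cogent showing (weight is at least 79): on (c) the weight is 79, ≥ 79, so (c) meets the standard.
  The defendant carries the last stage.
With every stage satisfied, the defendant prevails.

defendant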